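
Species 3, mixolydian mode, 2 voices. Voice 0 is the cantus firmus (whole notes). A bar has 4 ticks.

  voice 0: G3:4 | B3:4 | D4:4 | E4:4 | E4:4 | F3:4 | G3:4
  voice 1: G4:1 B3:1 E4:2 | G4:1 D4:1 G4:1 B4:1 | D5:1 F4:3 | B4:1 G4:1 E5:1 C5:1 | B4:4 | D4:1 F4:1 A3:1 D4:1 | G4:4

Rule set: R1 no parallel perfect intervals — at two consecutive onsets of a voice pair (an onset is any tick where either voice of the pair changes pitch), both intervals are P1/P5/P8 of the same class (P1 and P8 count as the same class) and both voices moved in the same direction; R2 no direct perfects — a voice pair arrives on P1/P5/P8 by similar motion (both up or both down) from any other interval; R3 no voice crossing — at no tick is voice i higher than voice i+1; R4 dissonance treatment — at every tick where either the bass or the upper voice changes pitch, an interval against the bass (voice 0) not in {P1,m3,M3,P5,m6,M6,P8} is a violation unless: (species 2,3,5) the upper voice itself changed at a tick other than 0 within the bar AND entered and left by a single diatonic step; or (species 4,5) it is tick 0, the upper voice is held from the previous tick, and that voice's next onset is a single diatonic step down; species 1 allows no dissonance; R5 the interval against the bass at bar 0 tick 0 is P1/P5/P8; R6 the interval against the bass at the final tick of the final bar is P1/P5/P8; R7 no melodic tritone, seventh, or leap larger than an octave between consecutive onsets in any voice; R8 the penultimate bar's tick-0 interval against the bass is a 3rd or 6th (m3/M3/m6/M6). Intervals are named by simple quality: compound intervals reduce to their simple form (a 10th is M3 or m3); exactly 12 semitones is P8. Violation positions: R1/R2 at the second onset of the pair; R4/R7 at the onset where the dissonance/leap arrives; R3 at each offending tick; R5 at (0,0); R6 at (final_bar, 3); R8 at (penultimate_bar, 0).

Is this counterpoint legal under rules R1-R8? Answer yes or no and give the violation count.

No (5 violations)

bar 0: v0=G3 v1=G4 (P8)
bar 1: v0=B3 v1=G4 (m6)
bar 2: v0=D4 v1=D5 (P8)
bar 3: v0=E4 v1=B4 (P5)
bar 4: v0=E4 v1=B4 (P5)
bar 5: v0=F3 v1=D4 (M6)
bar 6: v0=G3 v1=G4 (P8)
  R1 @ bar2.0: B3/B4 P8 -> D4/D5 P8 similar
  R2 @ bar3.0: D4/F4 m3 -> E4/B4 P5 similar
  R7 @ bar3.0: F4->B4 leap 6st
  R7 @ bar5.0: E4->F3 leap 11st
  R2 @ bar6.0: F3/D4 M6 -> G3/G4 P8 similar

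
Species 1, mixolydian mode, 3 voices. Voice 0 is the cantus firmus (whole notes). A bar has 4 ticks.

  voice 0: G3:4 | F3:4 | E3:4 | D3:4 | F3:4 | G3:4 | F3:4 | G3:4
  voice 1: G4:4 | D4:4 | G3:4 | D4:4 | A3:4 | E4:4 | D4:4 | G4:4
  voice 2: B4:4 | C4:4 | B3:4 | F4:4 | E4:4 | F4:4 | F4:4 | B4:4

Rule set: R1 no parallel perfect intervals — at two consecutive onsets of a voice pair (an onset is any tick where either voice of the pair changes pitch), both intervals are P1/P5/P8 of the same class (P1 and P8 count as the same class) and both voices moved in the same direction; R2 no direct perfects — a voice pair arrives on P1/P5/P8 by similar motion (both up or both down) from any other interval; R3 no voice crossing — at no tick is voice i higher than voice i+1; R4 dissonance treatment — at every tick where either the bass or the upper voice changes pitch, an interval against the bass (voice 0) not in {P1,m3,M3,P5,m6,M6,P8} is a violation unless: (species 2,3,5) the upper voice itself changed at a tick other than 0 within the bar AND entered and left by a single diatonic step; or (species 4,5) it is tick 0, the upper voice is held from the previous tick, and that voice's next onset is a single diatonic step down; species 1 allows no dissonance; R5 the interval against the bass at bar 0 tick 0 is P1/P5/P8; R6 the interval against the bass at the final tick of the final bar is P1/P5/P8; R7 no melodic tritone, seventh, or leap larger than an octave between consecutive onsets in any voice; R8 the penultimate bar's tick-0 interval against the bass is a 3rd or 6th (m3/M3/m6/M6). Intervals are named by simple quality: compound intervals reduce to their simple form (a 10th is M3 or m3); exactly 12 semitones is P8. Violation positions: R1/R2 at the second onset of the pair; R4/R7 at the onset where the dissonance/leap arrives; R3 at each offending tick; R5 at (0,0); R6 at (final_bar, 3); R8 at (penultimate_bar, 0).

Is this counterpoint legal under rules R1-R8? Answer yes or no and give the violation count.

bar 0: v0=G3 v1=G4 v2=B4 (M3)
bar 1: v0=F3 v1=D4 v2=C4 (P5)
bar 2: v0=E3 v1=G3 v2=B3 (P5)
bar 3: v0=D3 v1=D4 v2=F4 (m3)
bar 4: v0=F3 v1=A3 v2=E4 (M7)
bar 5: v0=G3 v1=E4 v2=F4 (m7)
bar 6: v0=F3 v1=D4 v2=F4 (P8)
bar 7: v0=G3 v1=G4 v2=B4 (M3)
  R5 @ bar0.0: opens on M3
  R2 @ bar1.0: G3/B4 M3 -> F3/C4 P5 similar
  R3 @ bar1.0: D4 above C4
  R7 @ bar1.0: B4->C4 leap 11st
  R3 @ bar1.1: D4 above C4
  R3 @ bar1.2: D4 above C4
  R3 @ bar1.3: D4 above C4
  R1 @ bar2.0: F3/C4 P5 -> E3/B3 P5 similar
  R7 @ bar3.0: B3->F4 leap 6st
  R2 @ bar4.0: D4/F4 m3 -> A3/E4 P5 similar
  R4 @ bar4.0: F3/E4 M7 untreated
  R4 @ bar5.0: G3/F4 m7 untreated
  R8 @ bar6.0: penult P8 not 3rd/6th
  R2 @ bar7.0: F3/D4 M6 -> G3/G4 P8 similar
  R7 @ bar7.0: F4->B4 leap 6st
  R6 @ bar7.3: closes on M3

No (16 violations)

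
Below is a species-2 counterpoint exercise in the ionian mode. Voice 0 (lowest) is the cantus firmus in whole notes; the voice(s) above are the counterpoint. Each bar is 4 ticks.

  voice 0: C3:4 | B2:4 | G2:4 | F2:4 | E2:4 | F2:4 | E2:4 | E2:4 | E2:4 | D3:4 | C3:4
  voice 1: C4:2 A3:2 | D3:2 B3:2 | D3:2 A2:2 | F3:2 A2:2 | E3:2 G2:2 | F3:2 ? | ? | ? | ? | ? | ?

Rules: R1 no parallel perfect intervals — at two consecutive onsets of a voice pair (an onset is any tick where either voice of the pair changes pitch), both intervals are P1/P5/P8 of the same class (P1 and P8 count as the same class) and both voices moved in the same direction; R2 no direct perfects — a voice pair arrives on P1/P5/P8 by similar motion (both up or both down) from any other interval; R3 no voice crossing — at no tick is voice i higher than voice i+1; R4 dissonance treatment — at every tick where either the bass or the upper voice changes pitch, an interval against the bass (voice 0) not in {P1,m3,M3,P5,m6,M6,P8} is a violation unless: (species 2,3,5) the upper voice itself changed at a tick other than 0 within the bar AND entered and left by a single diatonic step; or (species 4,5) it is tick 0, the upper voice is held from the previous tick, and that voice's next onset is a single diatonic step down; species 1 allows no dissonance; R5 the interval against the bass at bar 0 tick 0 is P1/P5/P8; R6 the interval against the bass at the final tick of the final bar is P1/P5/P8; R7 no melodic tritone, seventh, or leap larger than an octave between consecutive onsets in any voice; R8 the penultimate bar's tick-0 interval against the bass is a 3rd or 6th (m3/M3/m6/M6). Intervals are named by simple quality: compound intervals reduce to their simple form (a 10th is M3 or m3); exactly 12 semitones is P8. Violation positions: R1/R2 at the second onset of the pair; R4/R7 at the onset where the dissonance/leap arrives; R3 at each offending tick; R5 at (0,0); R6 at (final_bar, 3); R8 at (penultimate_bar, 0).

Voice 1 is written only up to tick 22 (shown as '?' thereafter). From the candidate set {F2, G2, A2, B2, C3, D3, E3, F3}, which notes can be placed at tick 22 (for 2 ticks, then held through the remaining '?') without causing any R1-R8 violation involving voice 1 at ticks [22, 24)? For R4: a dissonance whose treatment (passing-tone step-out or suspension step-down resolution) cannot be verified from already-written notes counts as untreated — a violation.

F2: legal
G2: violates R4,R7
A2: legal
B2: violates R4,R7
C3: legal
D3: legal
E3: violates R4
F3: legal

{A2, C3, D3, F2, F3}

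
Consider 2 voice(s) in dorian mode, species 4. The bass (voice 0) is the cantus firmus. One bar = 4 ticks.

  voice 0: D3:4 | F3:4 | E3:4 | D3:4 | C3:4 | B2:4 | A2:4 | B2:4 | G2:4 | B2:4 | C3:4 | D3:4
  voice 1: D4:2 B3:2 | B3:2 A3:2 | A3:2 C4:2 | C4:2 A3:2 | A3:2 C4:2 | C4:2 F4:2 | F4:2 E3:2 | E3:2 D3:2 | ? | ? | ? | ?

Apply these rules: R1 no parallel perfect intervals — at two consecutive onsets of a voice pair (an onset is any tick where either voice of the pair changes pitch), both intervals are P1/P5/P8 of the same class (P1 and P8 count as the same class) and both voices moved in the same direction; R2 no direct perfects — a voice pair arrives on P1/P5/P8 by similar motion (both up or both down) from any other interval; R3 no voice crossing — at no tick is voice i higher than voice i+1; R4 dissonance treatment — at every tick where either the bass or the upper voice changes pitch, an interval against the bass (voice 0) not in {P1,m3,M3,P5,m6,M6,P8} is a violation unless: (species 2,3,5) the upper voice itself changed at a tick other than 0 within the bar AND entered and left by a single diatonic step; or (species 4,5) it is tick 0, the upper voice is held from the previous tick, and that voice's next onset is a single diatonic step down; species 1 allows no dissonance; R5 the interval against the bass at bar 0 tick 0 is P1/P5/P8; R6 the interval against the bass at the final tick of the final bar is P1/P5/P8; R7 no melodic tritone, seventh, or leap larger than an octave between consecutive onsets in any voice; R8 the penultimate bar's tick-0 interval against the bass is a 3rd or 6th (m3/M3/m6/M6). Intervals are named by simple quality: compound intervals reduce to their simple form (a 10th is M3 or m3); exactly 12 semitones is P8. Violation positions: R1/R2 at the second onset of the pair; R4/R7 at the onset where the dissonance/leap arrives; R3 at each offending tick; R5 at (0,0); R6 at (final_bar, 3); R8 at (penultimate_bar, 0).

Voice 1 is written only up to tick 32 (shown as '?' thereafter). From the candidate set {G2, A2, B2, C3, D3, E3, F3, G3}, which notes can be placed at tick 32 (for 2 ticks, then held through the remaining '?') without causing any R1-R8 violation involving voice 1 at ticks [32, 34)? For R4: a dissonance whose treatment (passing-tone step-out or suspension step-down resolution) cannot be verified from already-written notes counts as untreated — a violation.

{B2, D3, E3, G3}

G2: violates R2
A2: violates R4
B2: legal
C3: violates R4
D3: legal
E3: legal
F3: violates R4
G3: legal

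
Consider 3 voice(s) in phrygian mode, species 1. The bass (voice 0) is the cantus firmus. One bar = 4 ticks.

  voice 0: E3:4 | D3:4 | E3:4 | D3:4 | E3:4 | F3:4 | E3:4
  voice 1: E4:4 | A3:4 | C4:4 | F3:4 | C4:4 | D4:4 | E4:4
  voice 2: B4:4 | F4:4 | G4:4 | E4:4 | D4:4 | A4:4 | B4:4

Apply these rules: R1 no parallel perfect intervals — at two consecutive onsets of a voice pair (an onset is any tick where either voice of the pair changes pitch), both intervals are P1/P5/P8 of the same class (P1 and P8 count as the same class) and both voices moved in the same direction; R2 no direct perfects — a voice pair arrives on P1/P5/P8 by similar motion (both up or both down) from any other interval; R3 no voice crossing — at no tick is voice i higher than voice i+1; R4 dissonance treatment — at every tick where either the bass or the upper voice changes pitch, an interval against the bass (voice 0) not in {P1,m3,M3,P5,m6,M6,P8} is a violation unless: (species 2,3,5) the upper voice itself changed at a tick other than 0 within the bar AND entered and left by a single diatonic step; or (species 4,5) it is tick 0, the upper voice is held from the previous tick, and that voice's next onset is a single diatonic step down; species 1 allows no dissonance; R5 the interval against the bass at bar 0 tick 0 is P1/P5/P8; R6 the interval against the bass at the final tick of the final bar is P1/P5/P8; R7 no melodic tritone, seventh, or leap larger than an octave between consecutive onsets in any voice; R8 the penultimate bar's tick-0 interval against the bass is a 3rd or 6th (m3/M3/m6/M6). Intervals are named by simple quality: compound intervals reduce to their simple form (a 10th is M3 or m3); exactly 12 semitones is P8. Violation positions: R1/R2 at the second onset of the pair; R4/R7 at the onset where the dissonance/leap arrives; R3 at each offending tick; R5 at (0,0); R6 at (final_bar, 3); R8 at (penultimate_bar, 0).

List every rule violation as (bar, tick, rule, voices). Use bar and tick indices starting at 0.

bar 0: v0=E3 v1=E4 v2=B4 downbeat P5
bar 1: v0=D3 v1=A3 v2=F4 downbeat m3
bar 2: v0=E3 v1=C4 v2=G4 downbeat m3
bar 3: v0=D3 v1=F3 v2=E4 downbeat M2
bar 4: v0=E3 v1=C4 v2=D4 downbeat m7
bar 5: v0=F3 v1=D4 v2=A4 downbeat M3
bar 6: v0=E3 v1=E4 v2=B4 downbeat P5
  -> R2 @ bar 1 tick 0 v(0, 1): E3/E4 P8 -> D3/A3 P5 similar
  -> R7 @ bar 1 tick 0 v(2,): B4->F4 leap 6st
  -> R2 @ bar 2 tick 0 v(1, 2): A3/F4 m6 -> C4/G4 P5 similar
  -> R4 @ bar 3 tick 0 v(0, 2): D3/E4 M2 untreated
  -> R4 @ bar 4 tick 0 v(0, 2): E3/D4 m7 untreated
  -> R2 @ bar 5 tick 0 v(1, 2): C4/D4 M2 -> D4/A4 P5 similar
  -> R1 @ bar 6 tick 0 v(1, 2): D4/A4 P5 -> E4/B4 P5 similar

(1, 0, R2, (0, 1))
(1, 0, R7, (2,))
(2, 0, R2, (1, 2))
(3, 0, R4, (0, 2))
(4, 0, R4, (0, 2))
(5, 0, R2, (1, 2))
(6, 0, R1, (1, 2))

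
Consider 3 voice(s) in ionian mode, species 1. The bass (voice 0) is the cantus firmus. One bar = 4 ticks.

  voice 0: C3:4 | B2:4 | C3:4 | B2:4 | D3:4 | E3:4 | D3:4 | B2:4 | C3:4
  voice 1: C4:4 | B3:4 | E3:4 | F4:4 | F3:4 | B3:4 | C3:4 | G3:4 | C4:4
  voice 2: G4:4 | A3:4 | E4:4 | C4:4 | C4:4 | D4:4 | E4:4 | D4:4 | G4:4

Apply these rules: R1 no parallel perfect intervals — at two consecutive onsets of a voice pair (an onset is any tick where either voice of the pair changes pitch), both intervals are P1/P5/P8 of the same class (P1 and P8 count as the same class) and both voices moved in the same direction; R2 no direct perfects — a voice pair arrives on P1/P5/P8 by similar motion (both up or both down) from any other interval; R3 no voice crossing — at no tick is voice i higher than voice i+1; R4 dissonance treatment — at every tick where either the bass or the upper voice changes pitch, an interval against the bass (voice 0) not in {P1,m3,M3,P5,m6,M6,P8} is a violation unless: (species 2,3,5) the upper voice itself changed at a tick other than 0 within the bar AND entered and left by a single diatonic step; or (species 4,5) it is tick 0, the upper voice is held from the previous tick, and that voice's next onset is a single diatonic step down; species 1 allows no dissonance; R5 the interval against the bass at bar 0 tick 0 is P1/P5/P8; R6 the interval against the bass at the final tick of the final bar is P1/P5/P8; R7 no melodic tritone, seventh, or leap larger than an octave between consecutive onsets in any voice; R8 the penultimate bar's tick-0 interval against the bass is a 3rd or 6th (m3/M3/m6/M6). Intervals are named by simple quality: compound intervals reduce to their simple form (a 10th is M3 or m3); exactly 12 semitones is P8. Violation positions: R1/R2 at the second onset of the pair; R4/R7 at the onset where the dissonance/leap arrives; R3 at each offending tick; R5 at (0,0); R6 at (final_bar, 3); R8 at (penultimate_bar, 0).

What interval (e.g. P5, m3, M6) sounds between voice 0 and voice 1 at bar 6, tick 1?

M2

voice 0=D3 voice 1=C3 -> M2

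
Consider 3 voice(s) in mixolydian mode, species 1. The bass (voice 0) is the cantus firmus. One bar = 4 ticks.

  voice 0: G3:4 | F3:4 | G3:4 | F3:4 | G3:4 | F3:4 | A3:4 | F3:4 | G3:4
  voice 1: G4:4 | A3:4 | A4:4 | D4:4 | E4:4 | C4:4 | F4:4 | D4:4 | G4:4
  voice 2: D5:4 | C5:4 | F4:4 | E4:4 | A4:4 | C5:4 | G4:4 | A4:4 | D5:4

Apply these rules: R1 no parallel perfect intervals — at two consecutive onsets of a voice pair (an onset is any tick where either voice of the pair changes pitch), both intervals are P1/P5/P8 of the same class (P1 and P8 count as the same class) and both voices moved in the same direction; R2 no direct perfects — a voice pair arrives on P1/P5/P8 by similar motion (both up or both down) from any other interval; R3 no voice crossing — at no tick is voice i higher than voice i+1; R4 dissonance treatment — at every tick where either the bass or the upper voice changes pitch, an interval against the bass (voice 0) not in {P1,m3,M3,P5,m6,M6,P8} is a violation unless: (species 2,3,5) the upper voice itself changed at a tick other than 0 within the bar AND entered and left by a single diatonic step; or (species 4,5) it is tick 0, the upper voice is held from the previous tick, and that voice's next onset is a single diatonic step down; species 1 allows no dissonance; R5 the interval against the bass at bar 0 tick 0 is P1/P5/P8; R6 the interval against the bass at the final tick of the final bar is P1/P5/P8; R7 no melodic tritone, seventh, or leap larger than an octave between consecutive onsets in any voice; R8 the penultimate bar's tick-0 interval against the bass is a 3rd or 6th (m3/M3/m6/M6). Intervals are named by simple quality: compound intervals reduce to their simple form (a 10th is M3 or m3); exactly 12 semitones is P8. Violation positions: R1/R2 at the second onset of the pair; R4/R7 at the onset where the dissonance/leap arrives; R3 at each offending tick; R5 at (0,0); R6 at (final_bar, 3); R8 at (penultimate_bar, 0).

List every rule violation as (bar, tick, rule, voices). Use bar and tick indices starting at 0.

(1, 0, R1, (0, 2))
(1, 0, R7, (1,))
(2, 0, R3, (1, 2))
(2, 0, R4, (0, 1))
(2, 0, R4, (0, 2))
(2, 1, R3, (1, 2))
(2, 2, R3, (1, 2))
(2, 3, R3, (1, 2))
(3, 0, R4, (0, 2))
(4, 0, R4, (0, 2))
(5, 0, R2, (0, 1))
(6, 0, R4, (0, 2))
(8, 0, R1, (1, 2))
(8, 0, R2, (0, 1))
(8, 0, R2, (0, 2))

bar 0: v0=G3 v1=G4 v2=D5 downbeat P5
bar 1: v0=F3 v1=A3 v2=C5 downbeat P5
bar 2: v0=G3 v1=A4 v2=F4 downbeat m7
bar 3: v0=F3 v1=D4 v2=E4 downbeat M7
bar 4: v0=G3 v1=E4 v2=A4 downbeat M2
bar 5: v0=F3 v1=C4 v2=C5 downbeat P5
bar 6: v0=A3 v1=F4 v2=G4 downbeat m7
bar 7: v0=F3 v1=D4 v2=A4 downbeat M3
bar 8: v0=G3 v1=G4 v2=D5 downbeat P5
  -> R1 @ bar 1 tick 0 v(0, 2): G3/D5 P5 -> F3/C5 P5 similar
  -> R7 @ bar 1 tick 0 v(1,): G4->A3 leap 10st
  -> R3 @ bar 2 tick 0 v(1, 2): A4 above F4
  -> R4 @ bar 2 tick 0 v(0, 1): G3/A4 M2 untreated
  -> R4 @ bar 2 tick 0 v(0, 2): G3/F4 m7 untreated
  -> R3 @ bar 2 tick 1 v(1, 2): A4 above F4
  -> R3 @ bar 2 tick 2 v(1, 2): A4 above F4
  -> R3 @ bar 2 tick 3 v(1, 2): A4 above F4
  -> R4 @ bar 3 tick 0 v(0, 2): F3/E4 M7 untreated
  -> R4 @ bar 4 tick 0 v(0, 2): G3/A4 M2 untreated
  -> R2 @ bar 5 tick 0 v(0, 1): G3/E4 M6 -> F3/C4 P5 similar
  -> R4 @ bar 6 tick 0 v(0, 2): A3/G4 m7 untreated
  -> R1 @ bar 8 tick 0 v(1, 2): D4/A4 P5 -> G4/D5 P5 similar
  -> R2 @ bar 8 tick 0 v(0, 1): F3/D4 M6 -> G3/G4 P8 similar
  -> R2 @ bar 8 tick 0 v(0, 2): F3/A4 M3 -> G3/D5 P5 similar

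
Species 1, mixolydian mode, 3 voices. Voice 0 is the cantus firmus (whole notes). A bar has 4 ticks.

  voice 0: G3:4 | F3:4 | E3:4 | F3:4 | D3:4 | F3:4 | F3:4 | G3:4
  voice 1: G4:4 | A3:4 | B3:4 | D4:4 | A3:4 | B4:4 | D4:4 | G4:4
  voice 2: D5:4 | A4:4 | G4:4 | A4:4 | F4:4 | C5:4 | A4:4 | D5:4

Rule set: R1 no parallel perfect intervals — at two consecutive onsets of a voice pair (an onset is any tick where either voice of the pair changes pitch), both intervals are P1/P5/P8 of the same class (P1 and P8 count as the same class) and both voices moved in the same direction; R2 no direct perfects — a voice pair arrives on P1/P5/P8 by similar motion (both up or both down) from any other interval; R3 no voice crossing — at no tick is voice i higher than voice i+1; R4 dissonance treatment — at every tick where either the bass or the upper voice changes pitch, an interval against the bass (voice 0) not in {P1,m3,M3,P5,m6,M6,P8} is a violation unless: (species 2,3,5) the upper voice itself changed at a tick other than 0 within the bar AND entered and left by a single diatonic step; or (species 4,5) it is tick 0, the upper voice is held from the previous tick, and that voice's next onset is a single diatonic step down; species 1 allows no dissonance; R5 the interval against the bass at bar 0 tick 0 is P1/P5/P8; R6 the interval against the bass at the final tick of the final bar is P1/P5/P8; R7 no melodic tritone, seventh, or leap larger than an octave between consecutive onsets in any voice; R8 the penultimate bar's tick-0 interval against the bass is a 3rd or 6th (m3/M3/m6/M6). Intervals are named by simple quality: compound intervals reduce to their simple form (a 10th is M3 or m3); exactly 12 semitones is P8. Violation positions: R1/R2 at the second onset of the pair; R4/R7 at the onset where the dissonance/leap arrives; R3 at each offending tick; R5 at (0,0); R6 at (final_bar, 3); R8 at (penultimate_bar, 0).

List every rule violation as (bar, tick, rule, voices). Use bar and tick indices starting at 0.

bar 0: v0=G3 v1=G4 v2=D5 downbeat P5
bar 1: v0=F3 v1=A3 v2=A4 downbeat M3
bar 2: v0=E3 v1=B3 v2=G4 downbeat m3
bar 3: v0=F3 v1=D4 v2=A4 downbeat M3
bar 4: v0=D3 v1=A3 v2=F4 downbeat m3
bar 5: v0=F3 v1=B4 v2=C5 downbeat P5
bar 6: v0=F3 v1=D4 v2=A4 downbeat M3
bar 7: v0=G3 v1=G4 v2=D5 downbeat P5
  -> R2 @ bar 1 tick 0 v(1, 2): G4/D5 P5 -> A3/A4 P8 similar
  -> R7 @ bar 1 tick 0 v(1,): G4->A3 leap 10st
  -> R2 @ bar 3 tick 0 v(1, 2): B3/G4 m6 -> D4/A4 P5 similar
  -> R2 @ bar 4 tick 0 v(0, 1): F3/D4 M6 -> D3/A3 P5 similar
  -> R2 @ bar 5 tick 0 v(0, 2): D3/F4 m3 -> F3/C5 P5 similar
  -> R4 @ bar 5 tick 0 v(0, 1): F3/B4 TT untreated
  -> R7 @ bar 5 tick 0 v(1,): A3->B4 leap 14st
  -> R2 @ bar 6 tick 0 v(1, 2): B4/C5 m2 -> D4/A4 P5 similar
  -> R1 @ bar 7 tick 0 v(1, 2): D4/A4 P5 -> G4/D5 P5 similar
  -> R2 @ bar 7 tick 0 v(0, 1): F3/D4 M6 -> G3/G4 P8 similar
  -> R2 @ bar 7 tick 0 v(0, 2): F3/A4 M3 -> G3/D5 P5 similar

(1, 0, R2, (1, 2))
(1, 0, R7, (1,))
(3, 0, R2, (1, 2))
(4, 0, R2, (0, 1))
(5, 0, R2, (0, 2))
(5, 0, R4, (0, 1))
(5, 0, R7, (1,))
(6, 0, R2, (1, 2))
(7, 0, R1, (1, 2))
(7, 0, R2, (0, 1))
(7, 0, R2, (0, 2))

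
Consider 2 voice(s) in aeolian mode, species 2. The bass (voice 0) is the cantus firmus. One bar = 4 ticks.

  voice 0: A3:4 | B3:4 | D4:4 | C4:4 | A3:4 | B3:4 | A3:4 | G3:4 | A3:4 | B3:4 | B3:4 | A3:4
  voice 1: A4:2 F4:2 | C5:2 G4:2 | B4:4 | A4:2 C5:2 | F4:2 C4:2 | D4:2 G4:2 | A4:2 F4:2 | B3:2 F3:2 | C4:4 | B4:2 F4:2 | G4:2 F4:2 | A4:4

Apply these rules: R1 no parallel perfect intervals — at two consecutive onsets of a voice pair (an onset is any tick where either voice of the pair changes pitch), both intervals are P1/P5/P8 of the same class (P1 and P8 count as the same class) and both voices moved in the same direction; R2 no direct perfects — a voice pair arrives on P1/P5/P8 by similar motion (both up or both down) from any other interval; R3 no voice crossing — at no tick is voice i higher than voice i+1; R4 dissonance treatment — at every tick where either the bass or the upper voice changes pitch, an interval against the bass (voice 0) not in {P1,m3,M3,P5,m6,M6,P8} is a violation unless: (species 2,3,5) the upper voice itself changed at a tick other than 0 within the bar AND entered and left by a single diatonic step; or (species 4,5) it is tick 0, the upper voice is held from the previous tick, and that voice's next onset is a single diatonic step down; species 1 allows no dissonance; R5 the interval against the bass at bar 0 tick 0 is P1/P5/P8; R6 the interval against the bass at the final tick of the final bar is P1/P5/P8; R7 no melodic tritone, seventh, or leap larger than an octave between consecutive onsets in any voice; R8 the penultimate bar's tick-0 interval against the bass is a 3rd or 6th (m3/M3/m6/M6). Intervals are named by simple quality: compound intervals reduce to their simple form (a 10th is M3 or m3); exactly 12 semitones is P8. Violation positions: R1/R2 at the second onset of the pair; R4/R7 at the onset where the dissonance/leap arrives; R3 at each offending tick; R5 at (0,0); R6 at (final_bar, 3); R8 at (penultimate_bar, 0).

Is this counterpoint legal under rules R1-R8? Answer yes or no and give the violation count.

No (11 violations)

bar 0: v0=A3 v1=A4 (P8)
bar 1: v0=B3 v1=C5 (m2)
bar 2: v0=D4 v1=B4 (M6)
bar 3: v0=C4 v1=A4 (M6)
bar 4: v0=A3 v1=F4 (m6)
bar 5: v0=B3 v1=D4 (m3)
bar 6: v0=A3 v1=A4 (P8)
bar 7: v0=G3 v1=B3 (M3)
bar 8: v0=A3 v1=C4 (m3)
bar 9: v0=B3 v1=B4 (P8)
bar 10: v0=B3 v1=G4 (m6)
bar 11: v0=A3 v1=A4 (P8)
  R4 @ bar1.0: B3/C5 m2 untreated
  R7 @ bar7.0: F4->B3 leap 6st
  R3 @ bar7.2: G3 above F3
  R4 @ bar7.2: G3/F3 M2 untreated
  R7 @ bar7.2: B3->F3 leap 6st
  R3 @ bar7.3: G3 above F3
  R2 @ bar9.0: A3/C4 m3 -> B3/B4 P8 similar
  R7 @ bar9.0: C4->B4 leap 11st
  R4 @ bar9.2: B3/F4 TT untreated
  R7 @ bar9.2: B4->F4 leap 6st
  R4 @ bar10.2: B3/F4 TT untreated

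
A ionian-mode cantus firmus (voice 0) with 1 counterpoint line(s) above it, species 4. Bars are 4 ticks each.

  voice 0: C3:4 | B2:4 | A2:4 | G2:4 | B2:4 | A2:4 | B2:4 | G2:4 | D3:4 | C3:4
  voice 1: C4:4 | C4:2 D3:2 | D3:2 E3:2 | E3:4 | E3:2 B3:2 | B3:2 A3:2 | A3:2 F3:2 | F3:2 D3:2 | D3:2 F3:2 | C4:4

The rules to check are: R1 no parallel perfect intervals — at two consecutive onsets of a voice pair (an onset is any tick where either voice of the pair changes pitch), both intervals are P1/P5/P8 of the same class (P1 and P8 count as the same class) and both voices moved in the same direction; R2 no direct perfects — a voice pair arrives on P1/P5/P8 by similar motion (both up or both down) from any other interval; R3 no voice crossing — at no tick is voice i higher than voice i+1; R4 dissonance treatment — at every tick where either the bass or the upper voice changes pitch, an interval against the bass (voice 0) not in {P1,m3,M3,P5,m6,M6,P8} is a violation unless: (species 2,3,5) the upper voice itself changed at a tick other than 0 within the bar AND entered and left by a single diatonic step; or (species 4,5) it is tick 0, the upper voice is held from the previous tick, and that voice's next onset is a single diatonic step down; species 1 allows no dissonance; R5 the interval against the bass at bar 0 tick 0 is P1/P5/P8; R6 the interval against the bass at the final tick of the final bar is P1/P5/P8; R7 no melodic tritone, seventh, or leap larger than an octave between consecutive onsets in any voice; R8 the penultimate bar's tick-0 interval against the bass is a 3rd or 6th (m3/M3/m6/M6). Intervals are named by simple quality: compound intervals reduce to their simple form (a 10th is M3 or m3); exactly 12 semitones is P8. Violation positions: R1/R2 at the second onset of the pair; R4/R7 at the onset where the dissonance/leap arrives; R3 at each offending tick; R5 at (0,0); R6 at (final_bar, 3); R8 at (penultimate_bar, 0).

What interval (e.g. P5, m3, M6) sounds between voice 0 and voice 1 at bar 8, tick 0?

voice 0=D3 voice 1=D3 -> P1

P1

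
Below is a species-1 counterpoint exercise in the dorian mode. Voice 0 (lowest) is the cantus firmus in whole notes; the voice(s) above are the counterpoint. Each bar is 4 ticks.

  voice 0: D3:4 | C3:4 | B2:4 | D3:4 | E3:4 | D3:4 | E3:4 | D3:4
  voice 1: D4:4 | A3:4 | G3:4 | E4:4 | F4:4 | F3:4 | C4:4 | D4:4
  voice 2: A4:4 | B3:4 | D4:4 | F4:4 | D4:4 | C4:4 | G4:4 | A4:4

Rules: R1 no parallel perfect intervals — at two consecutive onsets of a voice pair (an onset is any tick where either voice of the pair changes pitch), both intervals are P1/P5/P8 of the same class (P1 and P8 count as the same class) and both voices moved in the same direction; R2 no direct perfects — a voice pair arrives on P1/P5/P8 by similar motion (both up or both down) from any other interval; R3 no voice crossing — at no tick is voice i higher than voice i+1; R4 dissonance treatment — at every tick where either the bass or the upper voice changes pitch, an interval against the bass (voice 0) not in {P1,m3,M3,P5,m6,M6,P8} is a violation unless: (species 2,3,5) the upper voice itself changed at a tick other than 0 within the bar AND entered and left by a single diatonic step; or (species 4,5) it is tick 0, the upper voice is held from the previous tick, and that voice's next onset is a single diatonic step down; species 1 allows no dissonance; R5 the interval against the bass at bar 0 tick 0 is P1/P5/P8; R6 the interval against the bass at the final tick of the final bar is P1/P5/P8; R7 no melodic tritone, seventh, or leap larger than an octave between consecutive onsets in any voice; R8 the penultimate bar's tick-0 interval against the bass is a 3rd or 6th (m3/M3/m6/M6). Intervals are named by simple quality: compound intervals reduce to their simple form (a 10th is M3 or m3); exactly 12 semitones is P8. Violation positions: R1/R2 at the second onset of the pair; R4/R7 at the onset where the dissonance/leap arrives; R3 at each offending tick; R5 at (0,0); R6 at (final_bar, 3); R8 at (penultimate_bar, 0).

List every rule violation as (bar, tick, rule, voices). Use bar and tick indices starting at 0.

(1, 0, R4, (0, 2))
(1, 0, R7, (2,))
(3, 0, R4, (0, 1))
(4, 0, R3, (1, 2))
(4, 0, R4, (0, 1))
(4, 0, R4, (0, 2))
(4, 1, R3, (1, 2))
(4, 2, R3, (1, 2))
(4, 3, R3, (1, 2))
(5, 0, R2, (1, 2))
(5, 0, R4, (0, 2))
(6, 0, R1, (1, 2))
(7, 0, R1, (1, 2))

bar 0: v0=D3 v1=D4 v2=A4 downbeat P5
bar 1: v0=C3 v1=A3 v2=B3 downbeat M7
bar 2: v0=B2 v1=G3 v2=D4 downbeat m3
bar 3: v0=D3 v1=E4 v2=F4 downbeat m3
bar 4: v0=E3 v1=F4 v2=D4 downbeat m7
bar 5: v0=D3 v1=F3 v2=C4 downbeat m7
bar 6: v0=E3 v1=C4 v2=G4 downbeat m3
bar 7: v0=D3 v1=D4 v2=A4 downbeat P5
  -> R4 @ bar 1 tick 0 v(0, 2): C3/B3 M7 untreated
  -> R7 @ bar 1 tick 0 v(2,): A4->B3 leap 10st
  -> R4 @ bar 3 tick 0 v(0, 1): D3/E4 M2 untreated
  -> R3 @ bar 4 tick 0 v(1, 2): F4 above D4
  -> R4 @ bar 4 tick 0 v(0, 1): E3/F4 m2 untreated
  -> R4 @ bar 4 tick 0 v(0, 2): E3/D4 m7 untreated
  -> R3 @ bar 4 tick 1 v(1, 2): F4 above D4
  -> R3 @ bar 4 tick 2 v(1, 2): F4 above D4
  -> R3 @ bar 4 tick 3 v(1, 2): F4 above D4
  -> R2 @ bar 5 tick 0 v(1, 2): F4/D4 m3 -> F3/C4 P5 similar
  -> R4 @ bar 5 tick 0 v(0, 2): D3/C4 m7 untreated
  -> R1 @ bar 6 tick 0 v(1, 2): F3/C4 P5 -> C4/G4 P5 similar
  -> R1 @ bar 7 tick 0 v(1, 2): C4/G4 P5 -> D4/A4 P5 similar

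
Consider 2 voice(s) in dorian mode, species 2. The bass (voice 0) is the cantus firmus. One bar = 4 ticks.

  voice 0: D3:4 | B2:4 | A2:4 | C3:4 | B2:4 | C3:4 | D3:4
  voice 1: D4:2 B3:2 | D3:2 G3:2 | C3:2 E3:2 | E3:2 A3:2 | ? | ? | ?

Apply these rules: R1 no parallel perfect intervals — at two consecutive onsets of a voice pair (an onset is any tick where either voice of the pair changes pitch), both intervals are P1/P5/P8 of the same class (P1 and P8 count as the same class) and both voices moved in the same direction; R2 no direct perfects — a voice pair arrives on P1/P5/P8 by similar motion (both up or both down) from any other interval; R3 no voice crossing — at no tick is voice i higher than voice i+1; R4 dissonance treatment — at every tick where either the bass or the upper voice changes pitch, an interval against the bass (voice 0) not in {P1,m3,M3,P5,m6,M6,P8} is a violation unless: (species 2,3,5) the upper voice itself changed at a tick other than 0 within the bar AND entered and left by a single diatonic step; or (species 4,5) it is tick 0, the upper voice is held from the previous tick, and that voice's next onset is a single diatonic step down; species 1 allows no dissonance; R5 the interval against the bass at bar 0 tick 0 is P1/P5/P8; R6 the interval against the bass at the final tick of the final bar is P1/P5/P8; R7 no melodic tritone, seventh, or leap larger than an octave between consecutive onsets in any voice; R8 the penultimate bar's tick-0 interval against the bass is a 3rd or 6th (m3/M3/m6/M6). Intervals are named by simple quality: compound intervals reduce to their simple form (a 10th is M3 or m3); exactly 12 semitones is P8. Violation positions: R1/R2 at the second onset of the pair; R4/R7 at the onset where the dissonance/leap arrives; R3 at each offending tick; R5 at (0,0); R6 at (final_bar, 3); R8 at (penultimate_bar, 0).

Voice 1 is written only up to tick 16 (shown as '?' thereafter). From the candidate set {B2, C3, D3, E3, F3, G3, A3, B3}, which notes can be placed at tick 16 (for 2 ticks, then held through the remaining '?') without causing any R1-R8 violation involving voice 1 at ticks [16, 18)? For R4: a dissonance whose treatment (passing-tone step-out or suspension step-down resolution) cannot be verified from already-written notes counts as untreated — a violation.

{B3, D3, G3}

B2: violates R2,R7
C3: violates R4
D3: legal
E3: violates R4
F3: violates R4
G3: legal
A3: violates R4
B3: legal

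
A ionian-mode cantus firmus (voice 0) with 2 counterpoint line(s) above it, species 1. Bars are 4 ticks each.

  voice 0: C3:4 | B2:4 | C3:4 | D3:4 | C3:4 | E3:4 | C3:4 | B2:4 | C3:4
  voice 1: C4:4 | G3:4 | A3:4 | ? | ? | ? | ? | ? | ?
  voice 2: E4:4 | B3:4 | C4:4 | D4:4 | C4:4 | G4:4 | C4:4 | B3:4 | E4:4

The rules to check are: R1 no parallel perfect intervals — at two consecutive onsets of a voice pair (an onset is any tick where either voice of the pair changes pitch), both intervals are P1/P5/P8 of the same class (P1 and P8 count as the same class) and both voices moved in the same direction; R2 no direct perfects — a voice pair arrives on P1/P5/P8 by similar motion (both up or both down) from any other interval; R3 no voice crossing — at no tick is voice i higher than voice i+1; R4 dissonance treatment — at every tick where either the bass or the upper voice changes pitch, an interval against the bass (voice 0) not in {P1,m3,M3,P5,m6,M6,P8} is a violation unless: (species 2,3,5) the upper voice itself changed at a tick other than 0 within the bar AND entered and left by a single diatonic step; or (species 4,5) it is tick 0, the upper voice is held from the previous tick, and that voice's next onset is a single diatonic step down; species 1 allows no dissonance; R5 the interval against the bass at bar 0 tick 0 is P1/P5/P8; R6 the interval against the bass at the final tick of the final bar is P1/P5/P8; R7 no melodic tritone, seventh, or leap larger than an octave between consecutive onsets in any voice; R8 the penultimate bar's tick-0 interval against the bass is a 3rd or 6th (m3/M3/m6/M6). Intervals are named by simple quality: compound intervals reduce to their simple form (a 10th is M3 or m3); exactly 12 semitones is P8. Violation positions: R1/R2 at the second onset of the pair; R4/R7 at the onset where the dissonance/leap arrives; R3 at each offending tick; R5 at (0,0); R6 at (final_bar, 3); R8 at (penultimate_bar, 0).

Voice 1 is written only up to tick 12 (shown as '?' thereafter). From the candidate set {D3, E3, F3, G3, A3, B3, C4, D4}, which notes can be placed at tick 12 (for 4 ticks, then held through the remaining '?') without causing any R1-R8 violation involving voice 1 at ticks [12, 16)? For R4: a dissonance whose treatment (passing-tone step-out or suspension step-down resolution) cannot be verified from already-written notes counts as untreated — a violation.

{A3, B3, D3, F3}

D3: legal
E3: violates R4
F3: legal
G3: violates R4
A3: legal
B3: legal
C4: violates R4
D4: violates R2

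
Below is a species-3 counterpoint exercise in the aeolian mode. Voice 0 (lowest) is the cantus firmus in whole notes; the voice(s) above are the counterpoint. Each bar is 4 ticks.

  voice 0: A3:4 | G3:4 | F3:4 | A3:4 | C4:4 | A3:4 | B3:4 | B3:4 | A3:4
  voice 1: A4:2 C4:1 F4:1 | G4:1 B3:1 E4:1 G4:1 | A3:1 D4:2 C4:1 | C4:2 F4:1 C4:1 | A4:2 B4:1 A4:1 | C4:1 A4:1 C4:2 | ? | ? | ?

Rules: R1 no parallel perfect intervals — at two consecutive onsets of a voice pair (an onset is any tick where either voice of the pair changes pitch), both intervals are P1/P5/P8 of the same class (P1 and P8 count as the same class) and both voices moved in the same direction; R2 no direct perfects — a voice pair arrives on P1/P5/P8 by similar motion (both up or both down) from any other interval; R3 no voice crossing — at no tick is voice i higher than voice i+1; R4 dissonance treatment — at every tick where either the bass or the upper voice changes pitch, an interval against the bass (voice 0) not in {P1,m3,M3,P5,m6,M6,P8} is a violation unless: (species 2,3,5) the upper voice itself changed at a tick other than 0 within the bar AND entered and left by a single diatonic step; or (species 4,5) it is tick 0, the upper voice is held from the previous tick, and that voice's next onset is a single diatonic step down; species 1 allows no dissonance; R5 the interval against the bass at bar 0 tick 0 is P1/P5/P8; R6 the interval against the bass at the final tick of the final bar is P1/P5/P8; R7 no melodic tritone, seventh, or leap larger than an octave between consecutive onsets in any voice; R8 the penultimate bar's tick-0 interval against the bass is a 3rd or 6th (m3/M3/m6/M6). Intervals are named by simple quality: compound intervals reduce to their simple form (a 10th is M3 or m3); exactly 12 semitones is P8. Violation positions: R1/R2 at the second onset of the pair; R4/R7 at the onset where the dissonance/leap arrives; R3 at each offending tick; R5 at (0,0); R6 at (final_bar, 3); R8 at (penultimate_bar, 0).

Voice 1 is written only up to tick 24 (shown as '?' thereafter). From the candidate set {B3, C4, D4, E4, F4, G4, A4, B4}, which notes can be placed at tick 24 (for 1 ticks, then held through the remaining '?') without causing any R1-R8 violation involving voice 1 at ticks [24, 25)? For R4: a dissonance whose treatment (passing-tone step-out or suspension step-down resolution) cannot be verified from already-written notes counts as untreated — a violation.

{B3, D4, G4}

B3: legal
C4: violates R4
D4: legal
E4: violates R4
F4: violates R4
G4: legal
A4: violates R4
B4: violates R2,R7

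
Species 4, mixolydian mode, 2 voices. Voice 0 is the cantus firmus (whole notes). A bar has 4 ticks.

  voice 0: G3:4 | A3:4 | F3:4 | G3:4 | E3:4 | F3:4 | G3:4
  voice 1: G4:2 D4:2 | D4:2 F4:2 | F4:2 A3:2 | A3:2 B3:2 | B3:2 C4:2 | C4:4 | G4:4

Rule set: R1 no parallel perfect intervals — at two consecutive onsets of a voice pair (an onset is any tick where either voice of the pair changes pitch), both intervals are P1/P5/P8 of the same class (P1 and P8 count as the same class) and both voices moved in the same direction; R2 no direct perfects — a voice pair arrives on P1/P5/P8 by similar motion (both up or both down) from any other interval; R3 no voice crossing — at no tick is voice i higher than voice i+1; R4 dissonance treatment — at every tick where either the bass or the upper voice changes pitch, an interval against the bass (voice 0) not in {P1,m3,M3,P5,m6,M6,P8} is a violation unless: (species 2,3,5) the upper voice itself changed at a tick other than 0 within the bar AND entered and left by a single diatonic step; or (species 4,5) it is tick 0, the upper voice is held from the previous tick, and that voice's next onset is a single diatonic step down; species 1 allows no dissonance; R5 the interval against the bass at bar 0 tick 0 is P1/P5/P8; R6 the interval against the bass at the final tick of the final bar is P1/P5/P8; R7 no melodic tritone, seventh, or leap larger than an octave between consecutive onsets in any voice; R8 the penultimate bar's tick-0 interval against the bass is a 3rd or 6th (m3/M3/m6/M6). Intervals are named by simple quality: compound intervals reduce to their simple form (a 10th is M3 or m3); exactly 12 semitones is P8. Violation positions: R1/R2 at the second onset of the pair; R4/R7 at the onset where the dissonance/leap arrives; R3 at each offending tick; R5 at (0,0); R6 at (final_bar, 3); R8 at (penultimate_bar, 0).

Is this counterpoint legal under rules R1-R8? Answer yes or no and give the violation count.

bar 0: v0=G3 v1=G4 (P8)
bar 1: v0=A3 v1=D4 (P4)
bar 2: v0=F3 v1=F4 (P8)
bar 3: v0=G3 v1=A3 (M2)
bar 4: v0=E3 v1=B3 (P5)
bar 5: v0=F3 v1=C4 (P5)
bar 6: v0=G3 v1=G4 (P8)
  R4 @ bar1.0: A3/D4 P4 untreated
  R4 @ bar3.0: G3/A3 M2 untreated
  R8 @ bar5.0: penult P5 not 3rd/6th
  R2 @ bar6.0: F3/C4 P5 -> G3/G4 P8 similar

No (4 violations)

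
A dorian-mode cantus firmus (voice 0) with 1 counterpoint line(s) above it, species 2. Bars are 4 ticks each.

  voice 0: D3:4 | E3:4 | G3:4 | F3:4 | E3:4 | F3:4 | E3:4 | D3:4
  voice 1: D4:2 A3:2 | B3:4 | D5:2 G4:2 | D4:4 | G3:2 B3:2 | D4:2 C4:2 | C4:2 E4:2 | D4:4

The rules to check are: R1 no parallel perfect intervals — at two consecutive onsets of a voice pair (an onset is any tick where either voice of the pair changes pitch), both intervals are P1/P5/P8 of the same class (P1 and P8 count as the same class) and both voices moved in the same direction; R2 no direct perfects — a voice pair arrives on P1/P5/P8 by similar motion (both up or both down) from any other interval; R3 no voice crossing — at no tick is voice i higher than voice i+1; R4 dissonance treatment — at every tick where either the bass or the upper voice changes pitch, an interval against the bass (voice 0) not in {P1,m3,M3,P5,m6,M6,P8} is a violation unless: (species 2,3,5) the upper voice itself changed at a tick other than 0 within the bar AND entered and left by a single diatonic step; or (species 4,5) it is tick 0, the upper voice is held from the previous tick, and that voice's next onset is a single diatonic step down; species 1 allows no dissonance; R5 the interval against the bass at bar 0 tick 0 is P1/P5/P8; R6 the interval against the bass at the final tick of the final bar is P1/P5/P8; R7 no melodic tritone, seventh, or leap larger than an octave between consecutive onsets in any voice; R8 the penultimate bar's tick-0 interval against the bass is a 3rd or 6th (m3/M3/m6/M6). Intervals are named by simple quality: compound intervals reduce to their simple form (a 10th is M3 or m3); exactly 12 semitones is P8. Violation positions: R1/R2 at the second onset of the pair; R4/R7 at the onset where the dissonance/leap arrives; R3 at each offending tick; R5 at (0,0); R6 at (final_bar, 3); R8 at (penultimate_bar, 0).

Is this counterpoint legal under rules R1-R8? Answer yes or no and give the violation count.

bar 0: v0=D3 v1=D4 (P8)
bar 1: v0=E3 v1=B3 (P5)
bar 2: v0=G3 v1=D5 (P5)
bar 3: v0=F3 v1=D4 (M6)
bar 4: v0=E3 v1=G3 (m3)
bar 5: v0=F3 v1=D4 (M6)
bar 6: v0=E3 v1=C4 (m6)
bar 7: v0=D3 v1=D4 (P8)
  R1 @ bar1.0: D3/A3 P5 -> E3/B3 P5 similar
  R1 @ bar2.0: E3/B3 P5 -> G3/D5 P5 similar
  R7 @ bar2.0: B3->D5 leap 15st
  R1 @ bar7.0: E3/E4 P8 -> D3/D4 P8 similar

No (4 violations)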